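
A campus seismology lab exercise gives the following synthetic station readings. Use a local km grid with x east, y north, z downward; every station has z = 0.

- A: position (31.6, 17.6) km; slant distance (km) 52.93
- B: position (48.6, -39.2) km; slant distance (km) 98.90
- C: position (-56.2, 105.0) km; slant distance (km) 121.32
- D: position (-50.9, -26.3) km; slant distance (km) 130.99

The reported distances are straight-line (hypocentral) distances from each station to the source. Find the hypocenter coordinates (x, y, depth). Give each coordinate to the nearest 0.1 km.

Each station gives a sphere (x−x_i)² + (y−y_i)² + z² = d_i² (stations at z=0).
Subtracting the A sphere from B and C: z² cancels, leaving linear equations in x and y:
34.0 x − 113.6 y = -4389.35
-175.6 x + 174.8 y = 958.16
Solving: x ≈ 47.013, y ≈ 52.709 km (keep extra digits for the depth step; rounded: 47.0, 52.7).
Then from the A sphere: z² = 52.93² − (x − 31.6)² − (y − 17.6)² with x = 47.013, y = 52.709, so z ≈ 36.488 ≈ 36.5 km.
Check against D (with the unrounded solution): distance 131.00 ≈ 130.99 km. ✓

(47.0, 52.7, 36.5)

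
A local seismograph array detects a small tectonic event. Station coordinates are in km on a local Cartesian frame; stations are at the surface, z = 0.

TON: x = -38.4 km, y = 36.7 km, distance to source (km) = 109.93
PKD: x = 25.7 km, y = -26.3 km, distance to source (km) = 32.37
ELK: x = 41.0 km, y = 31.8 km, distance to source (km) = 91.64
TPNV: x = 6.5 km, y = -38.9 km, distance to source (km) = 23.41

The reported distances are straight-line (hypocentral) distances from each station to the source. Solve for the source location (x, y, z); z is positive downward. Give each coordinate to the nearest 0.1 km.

x ≈ 18.9 km, y ≈ -56.7 km, depth ≈ 8.8 km

Each station gives a sphere (x−x_i)² + (y−y_i)² + z² = d_i² (stations at z=0).
Subtracting the TON sphere from PKD and ELK: z² cancels, leaving linear equations in x and y:
128.2 x − 126.0 y = 9567.52
158.8 x − 9.8 y = 3557.51
Solving: x ≈ 18.903, y ≈ -56.699 km (keep extra digits for the depth step; rounded: 18.9, -56.7).
Then from the TON sphere: z² = 109.93² − (x + 38.4)² − (y − 36.7)² with x = 18.903, y = -56.699, so z ≈ 8.809 ≈ 8.8 km.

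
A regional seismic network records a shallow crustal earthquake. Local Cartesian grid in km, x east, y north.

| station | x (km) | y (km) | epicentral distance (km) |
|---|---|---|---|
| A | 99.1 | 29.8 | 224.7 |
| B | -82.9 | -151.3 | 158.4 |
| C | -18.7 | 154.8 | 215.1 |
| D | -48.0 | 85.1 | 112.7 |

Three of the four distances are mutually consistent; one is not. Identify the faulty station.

C

Solve using three stations at a time. Using A, B, D (subtract circle equations pairwise → linear system) gives (x, y) ≈ (-123.8, 1.7).
Distances from that point to each station vs reported:
  A: calculated 224.7 vs reported 224.7 → residual 0.0 km
  B: calculated 158.4 vs reported 158.4 → residual 0.0 km
  C: calculated 185.7 vs reported 215.1 → residual 29.4 km
  D: calculated 112.7 vs reported 112.7 → residual 0.0 km
A, B, D are mutually consistent (residuals ≈ 0); C is off by 29.4 km.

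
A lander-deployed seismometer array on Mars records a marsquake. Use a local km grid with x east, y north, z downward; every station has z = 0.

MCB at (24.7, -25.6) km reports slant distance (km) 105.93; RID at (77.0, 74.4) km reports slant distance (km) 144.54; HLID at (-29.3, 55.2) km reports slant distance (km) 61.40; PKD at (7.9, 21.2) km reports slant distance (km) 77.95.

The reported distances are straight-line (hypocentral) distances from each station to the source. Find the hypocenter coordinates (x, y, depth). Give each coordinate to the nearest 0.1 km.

x ≈ -50.2 km, y ≈ 28.9 km, depth ≈ 51.4 km

Each station gives a sphere (x−x_i)² + (y−y_i)² + z² = d_i² (stations at z=0).
Subtracting the MCB sphere from RID and HLID: z² cancels, leaving linear equations in x and y:
104.6 x + 200.0 y = 528.26
-108.0 x + 161.6 y = 10091.28
Solving: x ≈ -50.201, y ≈ 28.896 km (keep extra digits for the depth step; rounded: -50.2, 28.9).
Then from the MCB sphere: z² = 105.93² − (x − 24.7)² − (y + 25.6)² with x = -50.201, y = 28.896, so z ≈ 51.393 ≈ 51.4 km.
Check against PKD (with the unrounded solution): distance 77.95 ≈ 77.95 km. ✓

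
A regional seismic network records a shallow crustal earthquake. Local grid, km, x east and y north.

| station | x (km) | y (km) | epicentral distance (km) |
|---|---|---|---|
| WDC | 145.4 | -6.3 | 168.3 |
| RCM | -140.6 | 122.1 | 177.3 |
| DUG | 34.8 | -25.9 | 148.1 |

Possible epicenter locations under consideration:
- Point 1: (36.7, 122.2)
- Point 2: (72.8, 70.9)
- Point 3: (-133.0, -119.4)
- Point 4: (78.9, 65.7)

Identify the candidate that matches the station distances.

Point 1

For each candidate, compare |candidate − station| to the reported distance:
Point 1: residuals WDC 0.0, RCM 0.0, DUG 0.0 → max 0.0 km
Point 2: residuals WDC 62.3, RCM 42.2, DUG 44.1 → max 62.3 km
Point 3: residuals WDC 132.2, RCM 64.3, DUG 44.0 → max 132.2 km
Point 4: residuals WDC 70.3, RCM 49.3, DUG 46.4 → max 70.3 km
Only Point 1 has all residuals ≈ 0.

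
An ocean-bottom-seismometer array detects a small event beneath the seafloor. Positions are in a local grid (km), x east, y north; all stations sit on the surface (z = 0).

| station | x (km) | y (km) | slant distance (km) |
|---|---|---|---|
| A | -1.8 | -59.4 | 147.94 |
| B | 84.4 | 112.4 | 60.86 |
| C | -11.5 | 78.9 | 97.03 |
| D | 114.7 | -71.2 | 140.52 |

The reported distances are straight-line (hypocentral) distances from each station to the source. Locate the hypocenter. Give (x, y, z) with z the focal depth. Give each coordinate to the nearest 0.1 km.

Each station gives a sphere (x−x_i)² + (y−y_i)² + z² = d_i² (stations at z=0).
Subtracting the A sphere from B and C: z² cancels, leaving linear equations in x and y:
172.4 x + 343.6 y = 34407.82
-19.4 x + 276.6 y = 15297.28
Solving: x ≈ 78.398, y ≈ 60.803 km (keep extra digits for the depth step; rounded: 78.4, 60.8).
Then from the A sphere: z² = 147.94² − (x + 1.8)² − (y + 59.4)² with x = 78.398, y = 60.803, so z ≈ 31.714 ≈ 31.7 km.
Check against D (with the unrounded solution): distance 140.53 ≈ 140.52 km. ✓

(78.4, 60.8, 31.7)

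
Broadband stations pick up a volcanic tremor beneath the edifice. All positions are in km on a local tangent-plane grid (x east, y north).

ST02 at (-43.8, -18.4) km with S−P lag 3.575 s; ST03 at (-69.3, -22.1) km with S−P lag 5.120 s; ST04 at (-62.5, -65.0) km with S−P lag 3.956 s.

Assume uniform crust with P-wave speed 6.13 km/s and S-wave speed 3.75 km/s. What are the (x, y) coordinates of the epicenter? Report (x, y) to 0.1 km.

x ≈ -27.8 km, y ≈ -49.0 km

Distance from S−P lag: d = Δt · v_P v_S / (v_P − v_S) = Δt · (6.13·3.75)/(6.13−3.75) ≈ 9.6586·Δt.
So d_ST02 = 34.53, d_ST03 = 49.45, d_ST04 = 38.21 km.
Circle about each station: (x + 43.8)² + (y + 18.4)² = 34.53²; (x + 69.3)² + (y + 22.1)² = 49.45²; (x + 62.5)² + (y + 65.0)² = 38.21².
Subtracting pairs of circle equations eliminates x²+y² and gives linear equations (the radical axes):
-51.0 x − 7.4 y = 1780.92
-37.4 x − 93.2 y = 5606.57
Solving the 2×2 system: x ≈ -27.8, y ≈ -49.0 km.
Check against ST02 (with the unrounded x, y): √((x + 43.8)²+(y + 18.4)²) = 34.52 ≈ 34.53 km. ✓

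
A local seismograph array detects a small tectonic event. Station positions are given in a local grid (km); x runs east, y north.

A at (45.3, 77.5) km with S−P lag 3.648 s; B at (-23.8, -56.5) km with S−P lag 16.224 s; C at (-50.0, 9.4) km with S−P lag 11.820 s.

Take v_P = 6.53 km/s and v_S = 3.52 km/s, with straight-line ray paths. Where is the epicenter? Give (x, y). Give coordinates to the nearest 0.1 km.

x ≈ 27.0 km, y ≈ 56.5 km

Distance from S−P lag: d = Δt · v_P v_S / (v_P − v_S) = Δt · (6.53·3.52)/(6.53−3.52) ≈ 7.6364·Δt.
So d_A = 27.86, d_B = 123.89, d_C = 90.26 km.
Circle about each station: (x − 45.3)² + (y − 77.5)² = 27.86²; (x + 23.8)² + (y + 56.5)² = 123.89²; (x + 50.0)² + (y − 9.4)² = 90.26².
Subtracting pairs of circle equations eliminates x²+y² and gives linear equations (the radical axes):
-138.2 x − 268.0 y = -18872.20
-190.6 x − 136.2 y = -12840.67
Solving the 2×2 system: x ≈ 27.0, y ≈ 56.5 km.
Check against A (with the unrounded x, y): √((x − 45.3)²+(y − 77.5)²) = 27.86 ≈ 27.86 km. ✓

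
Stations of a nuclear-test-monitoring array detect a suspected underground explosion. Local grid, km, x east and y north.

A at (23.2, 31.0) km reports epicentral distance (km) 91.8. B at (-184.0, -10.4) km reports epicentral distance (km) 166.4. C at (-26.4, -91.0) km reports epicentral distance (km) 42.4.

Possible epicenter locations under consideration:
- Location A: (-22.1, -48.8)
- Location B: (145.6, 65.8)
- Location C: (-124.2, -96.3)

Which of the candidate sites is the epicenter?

Location A

For each candidate, compare |candidate − station| to the reported distance:
Location A: residuals A 0.0, B 0.0, C 0.0 → max 0.0 km
Location B: residuals A 35.5, B 171.9, C 190.3 → max 190.3 km
Location C: residuals A 103.0, B 61.7, C 55.5 → max 103.0 km
Only Location A has all residuals ≈ 0.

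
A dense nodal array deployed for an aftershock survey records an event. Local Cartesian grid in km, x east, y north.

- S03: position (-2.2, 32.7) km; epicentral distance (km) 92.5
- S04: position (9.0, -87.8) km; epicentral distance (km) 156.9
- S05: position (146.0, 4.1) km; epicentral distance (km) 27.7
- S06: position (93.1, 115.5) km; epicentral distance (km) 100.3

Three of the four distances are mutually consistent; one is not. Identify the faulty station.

S03

Solve using three stations at a time. Using S04, S05, S06 (subtract circle equations pairwise → linear system) gives (x, y) ≈ (123.2, 19.8).
Distances from that point to each station vs reported:
  S03: calculated 126.0 vs reported 92.5 → residual 33.5 km
  S04: calculated 156.9 vs reported 156.9 → residual 0.0 km
  S05: calculated 27.7 vs reported 27.7 → residual 0.0 km
  S06: calculated 100.3 vs reported 100.3 → residual 0.0 km
S04, S05, S06 are mutually consistent (residuals ≈ 0); S03 is off by 33.5 km.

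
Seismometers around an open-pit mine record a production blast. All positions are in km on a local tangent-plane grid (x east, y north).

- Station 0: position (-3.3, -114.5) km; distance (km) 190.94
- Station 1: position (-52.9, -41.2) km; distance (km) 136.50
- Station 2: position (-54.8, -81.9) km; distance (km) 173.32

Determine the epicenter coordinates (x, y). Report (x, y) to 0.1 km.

Circle about each station: (x + 3.3)² + (y + 114.5)² = 190.94²; (x + 52.9)² + (y + 41.2)² = 136.50²; (x + 54.8)² + (y + 81.9)² = 173.32².
Subtracting the Station 0 equation from the Station 1 and Station 2 equations removes the quadratic terms:
-99.2 x + 146.6 y = 9200.54
-103.0 x + 65.2 y = 3007.77
Solving the 2×2 system: x ≈ 18.4, y ≈ 75.2 km.
Check against Station 0 (with the unrounded x, y): √((x + 3.3)²+(y + 114.5)²) = 190.96 ≈ 190.94 km. ✓

x ≈ 18.4 km, y ≈ 75.2 km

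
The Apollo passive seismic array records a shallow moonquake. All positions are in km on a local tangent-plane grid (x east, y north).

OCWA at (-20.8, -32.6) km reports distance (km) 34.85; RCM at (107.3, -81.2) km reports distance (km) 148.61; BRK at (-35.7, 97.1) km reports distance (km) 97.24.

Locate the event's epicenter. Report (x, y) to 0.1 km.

Circle about each station: (x + 20.8)² + (y + 32.6)² = 34.85²; (x − 107.3)² + (y + 81.2)² = 148.61²; (x + 35.7)² + (y − 97.1)² = 97.24².
Subtracting pairs of circle equations eliminates x²+y² and gives linear equations (the radical axes):
256.2 x − 97.2 y = -4259.08
-29.8 x + 259.4 y = 966.40
Solving the 2×2 system: x ≈ -15.9, y ≈ 1.9 km.

-15.9 km east, 1.9 km north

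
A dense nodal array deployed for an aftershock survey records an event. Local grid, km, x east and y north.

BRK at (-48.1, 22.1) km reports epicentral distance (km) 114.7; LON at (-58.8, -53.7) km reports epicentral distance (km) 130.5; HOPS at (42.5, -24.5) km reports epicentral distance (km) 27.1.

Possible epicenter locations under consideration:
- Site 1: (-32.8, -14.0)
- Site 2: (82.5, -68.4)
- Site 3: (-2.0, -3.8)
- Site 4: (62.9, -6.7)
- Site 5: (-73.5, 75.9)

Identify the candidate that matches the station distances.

Site 4

For each candidate, compare |candidate − station| to the reported distance:
Site 1: residuals BRK 75.5, LON 83.0, HOPS 48.9 → max 83.0 km
Site 2: residuals BRK 44.2, LON 11.6, HOPS 32.3 → max 44.2 km
Site 3: residuals BRK 61.8, LON 54.9, HOPS 22.0 → max 61.8 km
Site 4: residuals BRK 0.0, LON 0.0, HOPS 0.0 → max 0.0 km
Site 5: residuals BRK 55.2, LON 0.1, HOPS 126.3 → max 126.3 km
Only Site 4 has all residuals ≈ 0.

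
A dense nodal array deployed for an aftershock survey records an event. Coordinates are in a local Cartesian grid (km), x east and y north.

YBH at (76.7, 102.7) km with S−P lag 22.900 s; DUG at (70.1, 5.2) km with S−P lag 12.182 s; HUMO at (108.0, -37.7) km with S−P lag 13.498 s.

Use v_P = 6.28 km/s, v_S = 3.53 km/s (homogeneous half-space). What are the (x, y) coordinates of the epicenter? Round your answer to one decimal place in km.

Distance from S−P lag: d = Δt · v_P v_S / (v_P − v_S) = Δt · (6.28·3.53)/(6.28−3.53) ≈ 8.0612·Δt.
So d_YBH = 184.60, d_DUG = 98.20, d_HUMO = 108.81 km.
Circle about each station: (x − 76.7)² + (y − 102.7)² = 184.60²; (x − 70.1)² + (y − 5.2)² = 98.20²; (x − 108.0)² + (y + 37.7)² = 108.81².
Subtracting the YBH equation from the DUG and HUMO equations removes the quadratic terms:
-13.2 x − 195.0 y = 12944.79
62.6 x − 280.8 y = 18892.65
Solving the 2×2 system: x ≈ 3.1, y ≈ -66.6 km.
Check against YBH (with the unrounded x, y): √((x − 76.7)²+(y − 102.7)²) = 184.60 ≈ 184.60 km. ✓

(3.1, -66.6)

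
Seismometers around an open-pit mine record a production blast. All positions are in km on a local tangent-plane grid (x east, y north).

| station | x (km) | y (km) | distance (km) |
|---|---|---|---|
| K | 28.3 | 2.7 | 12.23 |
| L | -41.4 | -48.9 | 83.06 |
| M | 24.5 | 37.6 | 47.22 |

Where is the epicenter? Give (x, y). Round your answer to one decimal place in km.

(31.5, -9.1)

Circle about each station: (x − 28.3)² + (y − 2.7)² = 12.23²; (x + 41.4)² + (y + 48.9)² = 83.06²; (x − 24.5)² + (y − 37.6)² = 47.22².
Subtracting pairs of circle equations eliminates x²+y² and gives linear equations (the radical axes):
-139.4 x − 103.2 y = -3452.40
-7.6 x + 69.8 y = -874.33
Solving the 2×2 system: x ≈ 31.5, y ≈ -9.1 km.
Check against K (with the unrounded x, y): √((x − 28.3)²+(y − 2.7)²) = 12.22 ≈ 12.23 km. ✓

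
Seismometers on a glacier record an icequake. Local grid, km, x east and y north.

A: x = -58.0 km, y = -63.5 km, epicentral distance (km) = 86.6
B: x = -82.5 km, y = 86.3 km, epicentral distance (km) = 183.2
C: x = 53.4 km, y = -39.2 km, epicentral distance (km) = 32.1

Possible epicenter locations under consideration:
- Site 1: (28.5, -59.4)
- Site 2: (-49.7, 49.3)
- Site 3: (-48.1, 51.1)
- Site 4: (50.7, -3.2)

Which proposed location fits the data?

For each candidate, compare |candidate − station| to the reported distance:
Site 1: residuals A 0.0, B 0.0, C 0.0 → max 0.0 km
Site 2: residuals A 26.5, B 133.8, C 103.8 → max 133.8 km
Site 3: residuals A 28.4, B 134.0, C 103.8 → max 134.0 km
Site 4: residuals A 37.7, B 22.7, C 4.0 → max 37.7 km
Only Site 1 has all residuals ≈ 0.

Site 1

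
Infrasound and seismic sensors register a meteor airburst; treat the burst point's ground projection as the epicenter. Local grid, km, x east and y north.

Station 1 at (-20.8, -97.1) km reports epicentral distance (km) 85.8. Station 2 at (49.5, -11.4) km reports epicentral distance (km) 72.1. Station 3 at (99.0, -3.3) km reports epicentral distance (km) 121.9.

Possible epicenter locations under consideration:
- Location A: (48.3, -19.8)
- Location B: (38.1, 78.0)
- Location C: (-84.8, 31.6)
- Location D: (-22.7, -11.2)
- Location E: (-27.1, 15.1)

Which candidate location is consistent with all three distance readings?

For each candidate, compare |candidate − station| to the reported distance:
Location A: residuals Station 1 17.9, Station 2 63.6, Station 3 68.6 → max 68.6 km
Location B: residuals Station 1 98.9, Station 2 18.0, Station 3 20.3 → max 98.9 km
Location C: residuals Station 1 57.9, Station 2 68.9, Station 3 65.2 → max 68.9 km
Location D: residuals Station 1 0.1, Station 2 0.1, Station 3 0.1 → max 0.1 km
Location E: residuals Station 1 26.6, Station 2 9.0, Station 3 5.5 → max 26.6 km
Only Location D has all residuals ≈ 0.

Location D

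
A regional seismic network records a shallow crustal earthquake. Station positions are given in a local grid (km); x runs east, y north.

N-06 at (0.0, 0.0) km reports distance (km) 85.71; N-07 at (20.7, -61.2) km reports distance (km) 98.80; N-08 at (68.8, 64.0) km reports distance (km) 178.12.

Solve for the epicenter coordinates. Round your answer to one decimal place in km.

Circle about each station: x² + y² = 85.71²; (x − 20.7)² + (y + 61.2)² = 98.80²; (x − 68.8)² + (y − 64.0)² = 178.12².
Subtracting pairs of circle equations eliminates x²+y² and gives linear equations (the radical axes):
41.4 x − 122.4 y = 1758.69
137.6 x + 128.0 y = -15551.09
Solving the 2×2 system: x ≈ -75.8, y ≈ -40.0 km.
Check against N-06 (with the unrounded x, y): √(x²+y²) = 85.71 ≈ 85.71 km. ✓

-75.8 km east, -40.0 km north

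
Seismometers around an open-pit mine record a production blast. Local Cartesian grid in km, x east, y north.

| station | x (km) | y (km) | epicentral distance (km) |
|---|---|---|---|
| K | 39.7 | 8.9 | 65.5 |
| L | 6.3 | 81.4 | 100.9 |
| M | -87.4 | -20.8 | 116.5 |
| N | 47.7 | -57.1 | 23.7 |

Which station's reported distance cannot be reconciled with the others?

L

Solve using three stations at a time. Using K, M, N (subtract circle equations pairwise → linear system) gives (x, y) ≈ (24.1, -54.7).
Distances from that point to each station vs reported:
  K: calculated 65.5 vs reported 65.5 → residual 0.0 km
  L: calculated 137.3 vs reported 100.9 → residual 36.4 km
  M: calculated 116.5 vs reported 116.5 → residual 0.0 km
  N: calculated 23.8 vs reported 23.7 → residual 0.1 km
K, M, N are mutually consistent (residuals ≈ 0); L is off by 36.4 km.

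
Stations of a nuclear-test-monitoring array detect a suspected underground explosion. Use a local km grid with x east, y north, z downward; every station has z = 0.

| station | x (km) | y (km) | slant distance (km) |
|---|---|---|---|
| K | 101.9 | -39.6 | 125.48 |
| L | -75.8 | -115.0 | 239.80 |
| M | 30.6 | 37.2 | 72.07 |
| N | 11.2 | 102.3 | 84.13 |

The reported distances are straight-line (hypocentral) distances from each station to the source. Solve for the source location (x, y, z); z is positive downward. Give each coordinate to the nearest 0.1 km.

(68.3, 69.4, 52.3)

Each station gives a sphere (x−x_i)² + (y−y_i)² + z² = d_i² (stations at z=0).
Subtracting the K sphere from L and M: z² cancels, leaving linear equations in x and y:
-355.4 x − 150.8 y = -34739.94
-142.6 x + 153.6 y = 919.58
Solving: x ≈ 68.303, y ≈ 69.398 km (keep extra digits for the depth step; rounded: 68.3, 69.4).
Then from the K sphere: z² = 125.48² − (x − 101.9)² − (y + 39.6)² with x = 68.303, y = 69.398, so z ≈ 52.306 ≈ 52.3 km.
Check against N (with the unrounded solution): distance 84.14 ≈ 84.13 km. ✓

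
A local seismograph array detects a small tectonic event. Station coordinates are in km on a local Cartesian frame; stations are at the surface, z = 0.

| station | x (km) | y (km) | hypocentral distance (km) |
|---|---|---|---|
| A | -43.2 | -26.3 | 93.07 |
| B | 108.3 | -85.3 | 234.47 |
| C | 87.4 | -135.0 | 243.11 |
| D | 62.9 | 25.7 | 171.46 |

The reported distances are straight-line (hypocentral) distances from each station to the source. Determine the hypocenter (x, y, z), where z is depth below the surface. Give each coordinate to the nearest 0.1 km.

(-93.9, 12.0, 68.0)

Each station gives a sphere (x−x_i)² + (y−y_i)² + z² = d_i² (stations at z=0).
Subtracting the A sphere from B and C: z² cancels, leaving linear equations in x and y:
303.0 x − 118.0 y = -29867.11
261.2 x − 217.4 y = -27134.62
Solving: x ≈ -93.899, y ≈ 11.997 km (keep extra digits for the depth step; rounded: -93.9, 12.0).
Then from the A sphere: z² = 93.07² − (x + 43.2)² − (y + 26.3)² with x = -93.899, y = 11.997, so z ≈ 68.007 ≈ 68.0 km.
Check against D (with the unrounded solution): distance 171.46 ≈ 171.46 km. ✓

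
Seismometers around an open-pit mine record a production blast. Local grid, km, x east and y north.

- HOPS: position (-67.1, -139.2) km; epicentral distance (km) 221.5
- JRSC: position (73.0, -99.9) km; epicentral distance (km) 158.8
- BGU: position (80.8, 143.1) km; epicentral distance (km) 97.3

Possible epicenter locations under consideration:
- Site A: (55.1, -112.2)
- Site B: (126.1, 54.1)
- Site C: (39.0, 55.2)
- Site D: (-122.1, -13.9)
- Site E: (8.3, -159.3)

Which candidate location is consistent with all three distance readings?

For each candidate, compare |candidate − station| to the reported distance:
Site A: residuals HOPS 96.4, JRSC 137.1, BGU 159.3 → max 159.3 km
Site B: residuals HOPS 51.8, JRSC 4.1, BGU 2.6 → max 51.8 km
Site C: residuals HOPS 0.0, JRSC 0.0, BGU 0.0 → max 0.0 km
Site D: residuals HOPS 84.7, JRSC 54.4, BGU 159.2 → max 159.2 km
Site E: residuals HOPS 143.5, JRSC 71.0, BGU 213.7 → max 213.7 km
Only Site C has all residuals ≈ 0.

Site C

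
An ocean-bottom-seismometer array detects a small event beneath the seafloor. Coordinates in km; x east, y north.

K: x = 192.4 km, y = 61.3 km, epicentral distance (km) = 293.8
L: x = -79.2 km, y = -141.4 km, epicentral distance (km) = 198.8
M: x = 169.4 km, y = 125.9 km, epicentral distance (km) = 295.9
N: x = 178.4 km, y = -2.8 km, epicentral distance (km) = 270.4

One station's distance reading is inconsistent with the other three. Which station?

Solve using three stations at a time. Using K, M, N (subtract circle equations pairwise → linear system) gives (x, y) ≈ (-92.0, -13.1).
Distances from that point to each station vs reported:
  K: calculated 294.0 vs reported 293.8 → residual 0.2 km
  L: calculated 128.9 vs reported 198.8 → residual 69.9 km
  M: calculated 296.1 vs reported 295.9 → residual 0.2 km
  N: calculated 270.6 vs reported 270.4 → residual 0.2 km
K, M, N are mutually consistent (residuals ≈ 0); L is off by 69.9 km.

L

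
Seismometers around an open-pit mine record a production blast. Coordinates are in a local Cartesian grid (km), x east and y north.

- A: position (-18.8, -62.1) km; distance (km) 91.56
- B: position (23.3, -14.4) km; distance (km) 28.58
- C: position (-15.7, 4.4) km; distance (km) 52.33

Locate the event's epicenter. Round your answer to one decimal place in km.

Circle about each station: (x + 18.8)² + (y + 62.1)² = 91.56²; (x − 23.3)² + (y + 14.4)² = 28.58²; (x + 15.7)² + (y − 4.4)² = 52.33².
Subtracting pairs of circle equations eliminates x²+y² and gives linear equations (the radical axes):
84.2 x + 95.4 y = 4106.82
6.2 x + 133.0 y = 1700.80
Solving the 2×2 system: x ≈ 36.2, y ≈ 11.1 km.

(36.2, 11.1)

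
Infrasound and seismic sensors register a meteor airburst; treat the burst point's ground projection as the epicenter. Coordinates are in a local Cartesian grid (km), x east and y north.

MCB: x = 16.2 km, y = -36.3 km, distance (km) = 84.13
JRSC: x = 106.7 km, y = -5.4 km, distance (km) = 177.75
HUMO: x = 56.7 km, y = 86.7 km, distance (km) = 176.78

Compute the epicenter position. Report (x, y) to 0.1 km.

Circle about each station: (x − 16.2)² + (y + 36.3)² = 84.13²; (x − 106.7)² + (y + 5.4)² = 177.75²; (x − 56.7)² + (y − 86.7)² = 176.78².
Subtracting the MCB equation from the JRSC and HUMO equations removes the quadratic terms:
181.0 x + 61.8 y = -14683.29
81.0 x + 246.0 y = -15021.66
Solving the 2×2 system: x ≈ -67.9, y ≈ -38.7 km.

-67.9 km east, -38.7 km north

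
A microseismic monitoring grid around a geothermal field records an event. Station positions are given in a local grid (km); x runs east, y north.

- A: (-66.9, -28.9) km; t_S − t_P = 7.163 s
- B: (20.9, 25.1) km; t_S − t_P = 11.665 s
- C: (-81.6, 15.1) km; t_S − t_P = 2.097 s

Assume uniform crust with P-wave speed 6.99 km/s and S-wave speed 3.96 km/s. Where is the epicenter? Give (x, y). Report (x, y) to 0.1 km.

Distance from S−P lag: d = Δt · v_P v_S / (v_P − v_S) = Δt · (6.99·3.96)/(6.99−3.96) ≈ 9.1354·Δt.
So d_A = 65.44, d_B = 106.56, d_C = 19.16 km.
Circle about each station: (x + 66.9)² + (y + 28.9)² = 65.44²; (x − 20.9)² + (y − 25.1)² = 106.56²; (x + 81.6)² + (y − 15.1)² = 19.16².
Subtracting the A equation from the B and C equations removes the quadratic terms:
175.6 x + 108.0 y = -11316.64
-29.4 x + 88.0 y = 5491.04
Solving the 2×2 system: x ≈ -85.3, y ≈ 33.9 km.

-85.3 km east, 33.9 km north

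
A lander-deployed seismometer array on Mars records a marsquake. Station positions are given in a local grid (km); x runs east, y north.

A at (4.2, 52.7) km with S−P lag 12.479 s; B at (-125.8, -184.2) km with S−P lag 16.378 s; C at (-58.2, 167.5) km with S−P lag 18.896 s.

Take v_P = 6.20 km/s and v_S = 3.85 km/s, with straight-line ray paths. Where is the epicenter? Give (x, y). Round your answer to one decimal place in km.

Distance from S−P lag: d = Δt · v_P v_S / (v_P − v_S) = Δt · (6.20·3.85)/(6.20−3.85) ≈ 10.1574·Δt.
So d_A = 126.75, d_B = 166.36, d_C = 191.94 km.
Circle about each station: (x − 4.2)² + (y − 52.7)² = 126.75²; (x + 125.8)² + (y + 184.2)² = 166.36²; (x + 58.2)² + (y − 167.5)² = 191.94².
Subtracting the A equation from the B and C equations removes the quadratic terms:
-260.0 x − 473.8 y = 35350.26
-124.8 x + 229.6 y = 7873.16
Solving the 2×2 system: x ≈ -99.7, y ≈ -19.9 km.

-99.7 km east, -19.9 km north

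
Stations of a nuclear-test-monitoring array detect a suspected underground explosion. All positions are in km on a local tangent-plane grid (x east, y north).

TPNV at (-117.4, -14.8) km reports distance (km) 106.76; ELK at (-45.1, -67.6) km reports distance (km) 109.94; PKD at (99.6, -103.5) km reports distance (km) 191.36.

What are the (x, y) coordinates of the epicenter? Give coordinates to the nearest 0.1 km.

(-26.2, 40.7)

Circle about each station: (x + 117.4)² + (y + 14.8)² = 106.76²; (x + 45.1)² + (y + 67.6)² = 109.94²; (x − 99.6)² + (y + 103.5)² = 191.36².
Subtracting pairs of circle equations eliminates x²+y² and gives linear equations (the radical axes):
144.6 x − 105.6 y = -8087.14
434.0 x − 177.4 y = -18590.34
Solving the 2×2 system: x ≈ -26.2, y ≈ 40.7 km.
Check against TPNV (with the unrounded x, y): √((x + 117.4)²+(y + 14.8)²) = 106.78 ≈ 106.76 km. ✓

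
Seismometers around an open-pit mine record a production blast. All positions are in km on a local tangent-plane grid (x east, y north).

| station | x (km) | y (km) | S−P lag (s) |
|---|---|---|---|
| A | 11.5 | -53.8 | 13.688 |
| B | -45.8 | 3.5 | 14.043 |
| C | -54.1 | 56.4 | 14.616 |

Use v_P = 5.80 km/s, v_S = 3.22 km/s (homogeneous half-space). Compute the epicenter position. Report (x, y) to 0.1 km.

Distance from S−P lag: d = Δt · v_P v_S / (v_P − v_S) = Δt · (5.80·3.22)/(5.80−3.22) ≈ 7.2388·Δt.
So d_A = 99.08, d_B = 101.65, d_C = 105.80 km.
Circle about each station: (x − 11.5)² + (y + 53.8)² = 99.08²; (x + 45.8)² + (y − 3.5)² = 101.65²; (x + 54.1)² + (y − 56.4)² = 105.80².
Subtracting the A equation from the B and C equations removes the quadratic terms:
-114.6 x + 114.6 y = -1432.68
-131.2 x + 220.4 y = 1704.29
Solving the 2×2 system: x ≈ 50.0, y ≈ 37.5 km.
Check against A (with the unrounded x, y): √((x − 11.5)²+(y + 53.8)²) = 99.08 ≈ 99.08 km. ✓

(50.0, 37.5)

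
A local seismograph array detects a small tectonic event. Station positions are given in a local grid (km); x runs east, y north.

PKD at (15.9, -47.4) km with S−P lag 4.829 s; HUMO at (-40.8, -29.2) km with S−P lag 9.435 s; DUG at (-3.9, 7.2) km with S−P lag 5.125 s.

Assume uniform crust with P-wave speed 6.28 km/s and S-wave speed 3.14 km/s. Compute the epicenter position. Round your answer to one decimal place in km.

(17.2, -17.1)

Distance from S−P lag: d = Δt · v_P v_S / (v_P − v_S) = Δt · (6.28·3.14)/(6.28−3.14) ≈ 6.2800·Δt.
So d_PKD = 30.33, d_HUMO = 59.25, d_DUG = 32.19 km.
Circle about each station: (x − 15.9)² + (y + 47.4)² = 30.33²; (x + 40.8)² + (y + 29.2)² = 59.25²; (x + 3.9)² + (y − 7.2)² = 32.19².
Subtracting the PKD equation from the HUMO and DUG equations removes the quadratic terms:
-113.4 x + 36.4 y = -2572.94
-39.6 x + 109.2 y = -2548.81
Solving the 2×2 system: x ≈ 17.2, y ≈ -17.1 km.
Check against PKD (with the unrounded x, y): √((x − 15.9)²+(y + 47.4)²) = 30.32 ≈ 30.33 km. ✓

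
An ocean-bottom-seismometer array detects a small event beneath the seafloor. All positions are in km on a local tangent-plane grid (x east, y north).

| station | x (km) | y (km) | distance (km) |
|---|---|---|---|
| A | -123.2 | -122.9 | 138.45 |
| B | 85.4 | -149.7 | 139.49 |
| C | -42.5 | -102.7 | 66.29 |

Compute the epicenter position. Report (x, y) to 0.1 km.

-8.0 km east, -46.1 km north

Circle about each station: (x + 123.2)² + (y + 122.9)² = 138.45²; (x − 85.4)² + (y + 149.7)² = 139.49²; (x + 42.5)² + (y + 102.7)² = 66.29².
Subtracting pairs of circle equations eliminates x²+y² and gives linear equations (the radical axes):
417.2 x − 53.6 y = -868.46
161.4 x + 40.4 y = -3155.07
Solving the 2×2 system: x ≈ -8.0, y ≈ -46.1 km.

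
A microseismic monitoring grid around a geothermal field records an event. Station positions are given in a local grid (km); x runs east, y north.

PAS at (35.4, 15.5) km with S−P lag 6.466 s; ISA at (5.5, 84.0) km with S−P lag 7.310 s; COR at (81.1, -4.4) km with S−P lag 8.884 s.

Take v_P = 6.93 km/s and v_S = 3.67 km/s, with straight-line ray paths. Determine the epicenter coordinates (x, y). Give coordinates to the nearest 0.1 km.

Distance from S−P lag: d = Δt · v_P v_S / (v_P − v_S) = Δt · (6.93·3.67)/(6.93−3.67) ≈ 7.8016·Δt.
So d_PAS = 50.44, d_ISA = 57.03, d_COR = 69.31 km.
Circle about each station: (x − 35.4)² + (y − 15.5)² = 50.44²; (x − 5.5)² + (y − 84.0)² = 57.03²; (x − 81.1)² + (y + 4.4)² = 69.31².
Subtracting the PAS equation from the ISA and COR equations removes the quadratic terms:
-59.8 x + 137.0 y = 4884.61
91.4 x − 39.8 y = 2843.48
Solving the 2×2 system: x ≈ 57.6, y ≈ 60.8 km.

x ≈ 57.6 km, y ≈ 60.8 km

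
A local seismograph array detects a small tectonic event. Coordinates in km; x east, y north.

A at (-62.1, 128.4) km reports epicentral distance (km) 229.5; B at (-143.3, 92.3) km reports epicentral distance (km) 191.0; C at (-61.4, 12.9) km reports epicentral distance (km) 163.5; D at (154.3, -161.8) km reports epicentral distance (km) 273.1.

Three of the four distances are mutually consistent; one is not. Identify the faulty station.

Solve using three stations at a time. Using A, B, D (subtract circle equations pairwise → linear system) gives (x, y) ≈ (-110.7, -95.9).
Distances from that point to each station vs reported:
  A: calculated 229.5 vs reported 229.5 → residual 0.0 km
  B: calculated 191.0 vs reported 191.0 → residual 0.0 km
  C: calculated 119.4 vs reported 163.5 → residual 44.1 km
  D: calculated 273.1 vs reported 273.1 → residual 0.0 km
A, B, D are mutually consistent (residuals ≈ 0); C is off by 44.1 km.

C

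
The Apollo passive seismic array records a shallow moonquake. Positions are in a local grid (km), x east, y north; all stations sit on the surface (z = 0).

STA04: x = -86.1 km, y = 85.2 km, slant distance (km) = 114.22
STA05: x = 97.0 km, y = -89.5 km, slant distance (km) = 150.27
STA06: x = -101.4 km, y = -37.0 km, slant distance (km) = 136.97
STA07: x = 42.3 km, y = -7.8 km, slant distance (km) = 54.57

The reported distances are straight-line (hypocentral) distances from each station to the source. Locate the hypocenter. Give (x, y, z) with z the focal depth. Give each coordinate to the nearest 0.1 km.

Each station gives a sphere (x−x_i)² + (y−y_i)² + z² = d_i² (stations at z=0).
Subtracting the STA04 sphere from STA05 and STA06: z² cancels, leaving linear equations in x and y:
366.2 x − 349.4 y = -6787.86
-30.6 x − 244.4 y = -8735.86
Solving: x ≈ 13.907, y ≈ 34.003 km (keep extra digits for the depth step; rounded: 13.9, 34.0).
Then from the STA04 sphere: z² = 114.22² − (x + 86.1)² − (y − 85.2)² with x = 13.907, y = 34.003, so z ≈ 20.583 ≈ 20.6 km.

x ≈ 13.9 km, y ≈ 34.0 km, depth ≈ 20.6 km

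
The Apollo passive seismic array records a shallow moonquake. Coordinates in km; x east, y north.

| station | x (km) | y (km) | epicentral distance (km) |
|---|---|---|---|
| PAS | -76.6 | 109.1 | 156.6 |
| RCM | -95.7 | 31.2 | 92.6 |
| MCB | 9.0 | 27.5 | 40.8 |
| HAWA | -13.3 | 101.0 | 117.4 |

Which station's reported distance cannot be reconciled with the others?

RCM

Solve using three stations at a time. Using PAS, MCB, HAWA (subtract circle equations pairwise → linear system) gives (x, y) ≈ (25.2, -9.9).
Distances from that point to each station vs reported:
  PAS: calculated 156.6 vs reported 156.6 → residual 0.0 km
  RCM: calculated 127.7 vs reported 92.6 → residual 35.1 km
  MCB: calculated 40.7 vs reported 40.8 → residual 0.1 km
  HAWA: calculated 117.4 vs reported 117.4 → residual 0.0 km
PAS, MCB, HAWA are mutually consistent (residuals ≈ 0); RCM is off by 35.1 km.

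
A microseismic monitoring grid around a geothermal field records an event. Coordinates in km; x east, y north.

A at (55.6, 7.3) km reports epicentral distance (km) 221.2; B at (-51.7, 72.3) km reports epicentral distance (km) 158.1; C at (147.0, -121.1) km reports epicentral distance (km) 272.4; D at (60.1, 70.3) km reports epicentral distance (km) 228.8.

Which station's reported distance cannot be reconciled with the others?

A

Solve using three stations at a time. Using B, C, D (subtract circle equations pairwise → linear system) gives (x, y) ≈ (-120.7, -70.1).
Distances from that point to each station vs reported:
  A: calculated 192.5 vs reported 221.2 → residual 28.7 km
  B: calculated 158.2 vs reported 158.1 → residual 0.1 km
  C: calculated 272.5 vs reported 272.4 → residual 0.1 km
  D: calculated 228.9 vs reported 228.8 → residual 0.1 km
B, C, D are mutually consistent (residuals ≈ 0); A is off by 28.7 km.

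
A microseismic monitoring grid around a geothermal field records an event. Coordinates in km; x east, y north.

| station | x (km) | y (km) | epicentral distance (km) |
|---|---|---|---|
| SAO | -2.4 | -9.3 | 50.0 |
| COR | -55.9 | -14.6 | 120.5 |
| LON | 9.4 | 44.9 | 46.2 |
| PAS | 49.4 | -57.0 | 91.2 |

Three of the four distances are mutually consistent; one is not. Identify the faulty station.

Solve using three stations at a time. Using COR, LON, PAS (subtract circle equations pairwise → linear system) gives (x, y) ≈ (54.3, 34.1).
Distances from that point to each station vs reported:
  SAO: calculated 71.4 vs reported 50.0 → residual 21.4 km
  COR: calculated 120.5 vs reported 120.5 → residual 0.0 km
  LON: calculated 46.2 vs reported 46.2 → residual 0.0 km
  PAS: calculated 91.2 vs reported 91.2 → residual 0.0 km
COR, LON, PAS are mutually consistent (residuals ≈ 0); SAO is off by 21.4 km.

SAO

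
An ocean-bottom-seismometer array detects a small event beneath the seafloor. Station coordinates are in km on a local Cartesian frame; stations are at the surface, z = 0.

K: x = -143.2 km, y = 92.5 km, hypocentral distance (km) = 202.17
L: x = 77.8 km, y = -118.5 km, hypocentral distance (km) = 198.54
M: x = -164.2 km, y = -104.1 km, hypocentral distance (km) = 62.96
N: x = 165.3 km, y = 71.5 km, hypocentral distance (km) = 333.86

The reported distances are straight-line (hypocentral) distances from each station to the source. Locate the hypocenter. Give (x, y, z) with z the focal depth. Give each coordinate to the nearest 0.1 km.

(-116.0, -103.7, 40.5)

Each station gives a sphere (x−x_i)² + (y−y_i)² + z² = d_i² (stations at z=0).
Subtracting the K sphere from L and M: z² cancels, leaving linear equations in x and y:
442.0 x − 422.0 y = -7512.82
-42.0 x − 393.2 y = 45644.71
Solving: x ≈ -116.000, y ≈ -103.695 km (keep extra digits for the depth step; rounded: -116.0, -103.7).
Then from the K sphere: z² = 202.17² − (x + 143.2)² − (y − 92.5)² with x = -116.000, y = -103.695, so z ≈ 40.502 ≈ 40.5 km.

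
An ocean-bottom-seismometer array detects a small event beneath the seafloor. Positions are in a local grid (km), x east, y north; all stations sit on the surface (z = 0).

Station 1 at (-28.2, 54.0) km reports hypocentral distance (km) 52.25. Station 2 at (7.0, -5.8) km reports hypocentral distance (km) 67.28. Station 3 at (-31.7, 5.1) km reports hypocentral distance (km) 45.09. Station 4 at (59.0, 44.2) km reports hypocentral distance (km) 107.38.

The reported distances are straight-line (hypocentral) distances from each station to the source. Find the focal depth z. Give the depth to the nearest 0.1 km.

Each station gives a sphere (x−x_i)² + (y−y_i)² + z² = d_i² (stations at z=0).
Subtracting the Station 1 sphere from Station 2 and Station 3: z² cancels, leaving linear equations in x and y:
70.4 x − 119.6 y = -5425.14
-7.0 x − 97.8 y = -1983.39
Solving: x ≈ -37.989, y ≈ 22.999 km (keep extra digits for the depth step; rounded: -38.0, 23.0).
Then from the Station 1 sphere: z² = 52.25² − (x + 28.2)² − (y − 54.0)² with x = -37.989, y = 22.999, so z ≈ 40.904 ≈ 40.9 km.

40.9 km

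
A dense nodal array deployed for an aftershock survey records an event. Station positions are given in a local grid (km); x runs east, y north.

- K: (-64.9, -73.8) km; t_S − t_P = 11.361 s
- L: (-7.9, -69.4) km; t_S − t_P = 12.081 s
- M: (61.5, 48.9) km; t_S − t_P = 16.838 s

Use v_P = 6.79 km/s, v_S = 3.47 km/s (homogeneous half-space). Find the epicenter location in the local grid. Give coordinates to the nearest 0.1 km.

-49.8 km east, 5.4 km north

Distance from S−P lag: d = Δt · v_P v_S / (v_P − v_S) = Δt · (6.79·3.47)/(6.79−3.47) ≈ 7.0968·Δt.
So d_K = 80.63, d_L = 85.74, d_M = 119.50 km.
Circle about each station: (x + 64.9)² + (y + 73.8)² = 80.63²; (x + 7.9)² + (y + 69.4)² = 85.74²; (x − 61.5)² + (y − 48.9)² = 119.50².
Subtracting the K equation from the L and M equations removes the quadratic terms:
114.0 x + 8.8 y = -5629.83
252.8 x + 245.4 y = -11264.04
Solving the 2×2 system: x ≈ -49.8, y ≈ 5.4 km.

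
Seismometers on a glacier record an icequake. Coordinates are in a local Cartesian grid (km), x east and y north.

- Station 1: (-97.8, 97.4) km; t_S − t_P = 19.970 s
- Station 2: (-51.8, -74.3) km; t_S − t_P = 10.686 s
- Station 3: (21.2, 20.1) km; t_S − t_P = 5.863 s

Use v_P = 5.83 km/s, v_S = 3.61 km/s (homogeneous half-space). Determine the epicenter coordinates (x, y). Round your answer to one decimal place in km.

40.3 km east, -32.1 km north

Distance from S−P lag: d = Δt · v_P v_S / (v_P − v_S) = Δt · (5.83·3.61)/(5.83−3.61) ≈ 9.4803·Δt.
So d_Station 1 = 189.32, d_Station 2 = 101.31, d_Station 3 = 55.58 km.
Circle about each station: (x + 97.8)² + (y − 97.4)² = 189.32²; (x + 51.8)² + (y + 74.3)² = 101.31²; (x − 21.2)² + (y − 20.1)² = 55.58².
Subtracting the Station 1 equation from the Station 2 and Station 3 equations removes the quadratic terms:
92.0 x − 343.4 y = 14730.48
238.0 x − 154.6 y = 14554.78
Solving the 2×2 system: x ≈ 40.3, y ≈ -32.1 km.
Check against Station 1 (with the unrounded x, y): √((x + 97.8)²+(y − 97.4)²) = 189.32 ≈ 189.32 km. ✓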